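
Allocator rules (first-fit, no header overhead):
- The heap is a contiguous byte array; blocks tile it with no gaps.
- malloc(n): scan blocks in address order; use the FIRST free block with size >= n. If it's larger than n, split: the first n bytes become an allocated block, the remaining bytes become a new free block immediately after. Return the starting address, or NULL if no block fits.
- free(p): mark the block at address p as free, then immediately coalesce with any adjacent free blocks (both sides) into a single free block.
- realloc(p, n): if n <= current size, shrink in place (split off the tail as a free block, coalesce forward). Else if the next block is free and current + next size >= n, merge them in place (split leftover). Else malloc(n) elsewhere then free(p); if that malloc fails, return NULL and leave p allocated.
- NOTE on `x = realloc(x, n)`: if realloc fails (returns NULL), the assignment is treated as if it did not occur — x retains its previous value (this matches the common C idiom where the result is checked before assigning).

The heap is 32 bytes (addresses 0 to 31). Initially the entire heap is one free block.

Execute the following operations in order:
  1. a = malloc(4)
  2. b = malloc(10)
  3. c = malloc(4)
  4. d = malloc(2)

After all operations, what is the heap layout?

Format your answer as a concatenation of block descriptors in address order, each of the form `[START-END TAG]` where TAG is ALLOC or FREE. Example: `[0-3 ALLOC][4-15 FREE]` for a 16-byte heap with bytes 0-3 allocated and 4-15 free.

Op 1: a = malloc(4) -> a = 0; heap: [0-3 ALLOC][4-31 FREE]
Op 2: b = malloc(10) -> b = 4; heap: [0-3 ALLOC][4-13 ALLOC][14-31 FREE]
Op 3: c = malloc(4) -> c = 14; heap: [0-3 ALLOC][4-13 ALLOC][14-17 ALLOC][18-31 FREE]
Op 4: d = malloc(2) -> d = 18; heap: [0-3 ALLOC][4-13 ALLOC][14-17 ALLOC][18-19 ALLOC][20-31 FREE]

Answer: [0-3 ALLOC][4-13 ALLOC][14-17 ALLOC][18-19 ALLOC][20-31 FREE]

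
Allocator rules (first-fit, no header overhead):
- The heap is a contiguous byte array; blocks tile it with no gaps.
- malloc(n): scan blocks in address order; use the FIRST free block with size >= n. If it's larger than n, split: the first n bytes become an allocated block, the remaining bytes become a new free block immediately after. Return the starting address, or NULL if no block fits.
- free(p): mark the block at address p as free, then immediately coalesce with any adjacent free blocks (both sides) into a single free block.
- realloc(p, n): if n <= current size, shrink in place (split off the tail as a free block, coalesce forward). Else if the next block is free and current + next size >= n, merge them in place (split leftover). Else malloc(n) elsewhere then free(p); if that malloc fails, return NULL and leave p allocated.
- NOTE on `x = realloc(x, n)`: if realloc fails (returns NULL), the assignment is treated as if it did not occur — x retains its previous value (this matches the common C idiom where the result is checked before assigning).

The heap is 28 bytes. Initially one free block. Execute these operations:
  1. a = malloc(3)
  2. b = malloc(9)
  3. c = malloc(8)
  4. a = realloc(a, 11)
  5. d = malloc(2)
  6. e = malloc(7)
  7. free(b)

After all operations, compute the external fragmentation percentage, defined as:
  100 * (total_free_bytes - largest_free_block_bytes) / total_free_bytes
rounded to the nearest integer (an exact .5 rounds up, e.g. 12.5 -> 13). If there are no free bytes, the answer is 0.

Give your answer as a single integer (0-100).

Answer: 40

Derivation:
Op 1: a = malloc(3) -> a = 0; heap: [0-2 ALLOC][3-27 FREE]
Op 2: b = malloc(9) -> b = 3; heap: [0-2 ALLOC][3-11 ALLOC][12-27 FREE]
Op 3: c = malloc(8) -> c = 12; heap: [0-2 ALLOC][3-11 ALLOC][12-19 ALLOC][20-27 FREE]
Op 4: a = realloc(a, 11) -> NULL (a unchanged); heap: [0-2 ALLOC][3-11 ALLOC][12-19 ALLOC][20-27 FREE]
Op 5: d = malloc(2) -> d = 20; heap: [0-2 ALLOC][3-11 ALLOC][12-19 ALLOC][20-21 ALLOC][22-27 FREE]
Op 6: e = malloc(7) -> e = NULL; heap: [0-2 ALLOC][3-11 ALLOC][12-19 ALLOC][20-21 ALLOC][22-27 FREE]
Op 7: free(b) -> (freed b); heap: [0-2 ALLOC][3-11 FREE][12-19 ALLOC][20-21 ALLOC][22-27 FREE]
Free blocks: [9 6] total_free=15 largest=9 -> 100*(15-9)/15 = 600/15 = 40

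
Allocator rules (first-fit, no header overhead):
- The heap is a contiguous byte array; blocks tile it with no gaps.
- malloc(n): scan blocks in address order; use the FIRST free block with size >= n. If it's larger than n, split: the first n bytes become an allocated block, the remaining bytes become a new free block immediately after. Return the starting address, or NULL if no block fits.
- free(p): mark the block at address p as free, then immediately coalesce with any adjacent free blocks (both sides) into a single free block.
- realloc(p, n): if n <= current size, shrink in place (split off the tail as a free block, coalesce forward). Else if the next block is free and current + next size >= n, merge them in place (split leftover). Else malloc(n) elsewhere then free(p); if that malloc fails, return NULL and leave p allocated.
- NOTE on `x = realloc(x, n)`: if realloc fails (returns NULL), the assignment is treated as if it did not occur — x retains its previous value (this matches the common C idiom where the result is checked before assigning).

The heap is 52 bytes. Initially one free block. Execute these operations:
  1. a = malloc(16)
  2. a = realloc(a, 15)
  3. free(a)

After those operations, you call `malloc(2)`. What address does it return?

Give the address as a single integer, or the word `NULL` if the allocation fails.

Op 1: a = malloc(16) -> a = 0; heap: [0-15 ALLOC][16-51 FREE]
Op 2: a = realloc(a, 15) -> a = 0; heap: [0-14 ALLOC][15-51 FREE]
Op 3: free(a) -> (freed a); heap: [0-51 FREE]
malloc(2): first-fit scan over [0-51 FREE] -> 0

Answer: 0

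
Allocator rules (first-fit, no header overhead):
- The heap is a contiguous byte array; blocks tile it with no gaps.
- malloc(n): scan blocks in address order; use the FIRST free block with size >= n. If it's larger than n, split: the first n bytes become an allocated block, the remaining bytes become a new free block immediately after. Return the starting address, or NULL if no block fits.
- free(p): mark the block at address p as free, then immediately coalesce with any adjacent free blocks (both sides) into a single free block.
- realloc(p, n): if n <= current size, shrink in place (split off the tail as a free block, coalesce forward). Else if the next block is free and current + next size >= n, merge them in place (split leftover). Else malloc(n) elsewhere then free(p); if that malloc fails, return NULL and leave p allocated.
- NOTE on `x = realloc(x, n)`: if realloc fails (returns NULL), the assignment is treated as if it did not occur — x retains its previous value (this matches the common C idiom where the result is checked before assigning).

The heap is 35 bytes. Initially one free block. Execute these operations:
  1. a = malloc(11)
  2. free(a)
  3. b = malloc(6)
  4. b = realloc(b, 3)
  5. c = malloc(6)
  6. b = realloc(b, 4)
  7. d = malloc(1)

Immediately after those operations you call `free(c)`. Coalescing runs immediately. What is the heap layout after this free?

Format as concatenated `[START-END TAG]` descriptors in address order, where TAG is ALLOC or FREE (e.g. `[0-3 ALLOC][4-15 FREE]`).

Answer: [0-0 ALLOC][1-8 FREE][9-12 ALLOC][13-34 FREE]

Derivation:
Op 1: a = malloc(11) -> a = 0; heap: [0-10 ALLOC][11-34 FREE]
Op 2: free(a) -> (freed a); heap: [0-34 FREE]
Op 3: b = malloc(6) -> b = 0; heap: [0-5 ALLOC][6-34 FREE]
Op 4: b = realloc(b, 3) -> b = 0; heap: [0-2 ALLOC][3-34 FREE]
Op 5: c = malloc(6) -> c = 3; heap: [0-2 ALLOC][3-8 ALLOC][9-34 FREE]
Op 6: b = realloc(b, 4) -> b = 9; heap: [0-2 FREE][3-8 ALLOC][9-12 ALLOC][13-34 FREE]
Op 7: d = malloc(1) -> d = 0; heap: [0-0 ALLOC][1-2 FREE][3-8 ALLOC][9-12 ALLOC][13-34 FREE]
free(c): c = 3 -> block [3-8 ALLOC]; mark free, coalesce with adjacent free neighbors -> [0-0 ALLOC][1-8 FREE][9-12 ALLOC][13-34 FREE]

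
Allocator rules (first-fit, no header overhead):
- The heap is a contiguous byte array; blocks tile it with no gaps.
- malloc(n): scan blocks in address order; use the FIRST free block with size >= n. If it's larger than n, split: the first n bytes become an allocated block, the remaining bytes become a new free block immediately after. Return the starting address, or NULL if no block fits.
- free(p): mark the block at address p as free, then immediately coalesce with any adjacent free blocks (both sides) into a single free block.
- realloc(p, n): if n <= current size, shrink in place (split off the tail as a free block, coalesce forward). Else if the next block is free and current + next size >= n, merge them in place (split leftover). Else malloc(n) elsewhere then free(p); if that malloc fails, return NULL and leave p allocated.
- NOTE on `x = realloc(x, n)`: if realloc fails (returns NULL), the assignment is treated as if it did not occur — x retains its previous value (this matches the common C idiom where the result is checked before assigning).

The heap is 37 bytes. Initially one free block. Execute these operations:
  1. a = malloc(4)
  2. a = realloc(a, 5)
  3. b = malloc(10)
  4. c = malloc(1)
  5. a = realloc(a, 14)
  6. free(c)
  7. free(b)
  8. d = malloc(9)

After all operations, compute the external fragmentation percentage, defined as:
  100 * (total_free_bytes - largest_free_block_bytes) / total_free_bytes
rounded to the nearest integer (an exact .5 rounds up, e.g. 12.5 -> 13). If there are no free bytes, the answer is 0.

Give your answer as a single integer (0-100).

Answer: 50

Derivation:
Op 1: a = malloc(4) -> a = 0; heap: [0-3 ALLOC][4-36 FREE]
Op 2: a = realloc(a, 5) -> a = 0; heap: [0-4 ALLOC][5-36 FREE]
Op 3: b = malloc(10) -> b = 5; heap: [0-4 ALLOC][5-14 ALLOC][15-36 FREE]
Op 4: c = malloc(1) -> c = 15; heap: [0-4 ALLOC][5-14 ALLOC][15-15 ALLOC][16-36 FREE]
Op 5: a = realloc(a, 14) -> a = 16; heap: [0-4 FREE][5-14 ALLOC][15-15 ALLOC][16-29 ALLOC][30-36 FREE]
Op 6: free(c) -> (freed c); heap: [0-4 FREE][5-14 ALLOC][15-15 FREE][16-29 ALLOC][30-36 FREE]
Op 7: free(b) -> (freed b); heap: [0-15 FREE][16-29 ALLOC][30-36 FREE]
Op 8: d = malloc(9) -> d = 0; heap: [0-8 ALLOC][9-15 FREE][16-29 ALLOC][30-36 FREE]
Free blocks: [7 7] total_free=14 largest=7 -> 100*(14-7)/14 = 700/14 = 50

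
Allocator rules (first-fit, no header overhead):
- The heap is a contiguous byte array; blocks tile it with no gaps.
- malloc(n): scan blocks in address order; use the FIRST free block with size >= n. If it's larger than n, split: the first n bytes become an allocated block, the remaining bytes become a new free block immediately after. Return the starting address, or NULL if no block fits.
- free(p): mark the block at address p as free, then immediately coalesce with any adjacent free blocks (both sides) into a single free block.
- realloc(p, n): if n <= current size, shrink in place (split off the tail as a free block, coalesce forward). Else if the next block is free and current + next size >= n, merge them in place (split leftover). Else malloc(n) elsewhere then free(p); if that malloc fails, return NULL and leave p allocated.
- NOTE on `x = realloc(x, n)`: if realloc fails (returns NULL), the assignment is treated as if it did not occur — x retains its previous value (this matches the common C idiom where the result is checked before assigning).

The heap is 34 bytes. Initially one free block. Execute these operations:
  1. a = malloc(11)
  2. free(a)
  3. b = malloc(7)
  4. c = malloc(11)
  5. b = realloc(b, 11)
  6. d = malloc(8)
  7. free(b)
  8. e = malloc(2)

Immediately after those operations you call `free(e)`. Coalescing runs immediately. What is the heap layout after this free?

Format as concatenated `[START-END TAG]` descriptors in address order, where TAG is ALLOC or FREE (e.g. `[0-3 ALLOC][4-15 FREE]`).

Answer: [0-6 FREE][7-17 ALLOC][18-33 FREE]

Derivation:
Op 1: a = malloc(11) -> a = 0; heap: [0-10 ALLOC][11-33 FREE]
Op 2: free(a) -> (freed a); heap: [0-33 FREE]
Op 3: b = malloc(7) -> b = 0; heap: [0-6 ALLOC][7-33 FREE]
Op 4: c = malloc(11) -> c = 7; heap: [0-6 ALLOC][7-17 ALLOC][18-33 FREE]
Op 5: b = realloc(b, 11) -> b = 18; heap: [0-6 FREE][7-17 ALLOC][18-28 ALLOC][29-33 FREE]
Op 6: d = malloc(8) -> d = NULL; heap: [0-6 FREE][7-17 ALLOC][18-28 ALLOC][29-33 FREE]
Op 7: free(b) -> (freed b); heap: [0-6 FREE][7-17 ALLOC][18-33 FREE]
Op 8: e = malloc(2) -> e = 0; heap: [0-1 ALLOC][2-6 FREE][7-17 ALLOC][18-33 FREE]
free(e): e = 0 -> block [0-1 ALLOC]; mark free, coalesce with adjacent free neighbors -> [0-6 FREE][7-17 ALLOC][18-33 FREE]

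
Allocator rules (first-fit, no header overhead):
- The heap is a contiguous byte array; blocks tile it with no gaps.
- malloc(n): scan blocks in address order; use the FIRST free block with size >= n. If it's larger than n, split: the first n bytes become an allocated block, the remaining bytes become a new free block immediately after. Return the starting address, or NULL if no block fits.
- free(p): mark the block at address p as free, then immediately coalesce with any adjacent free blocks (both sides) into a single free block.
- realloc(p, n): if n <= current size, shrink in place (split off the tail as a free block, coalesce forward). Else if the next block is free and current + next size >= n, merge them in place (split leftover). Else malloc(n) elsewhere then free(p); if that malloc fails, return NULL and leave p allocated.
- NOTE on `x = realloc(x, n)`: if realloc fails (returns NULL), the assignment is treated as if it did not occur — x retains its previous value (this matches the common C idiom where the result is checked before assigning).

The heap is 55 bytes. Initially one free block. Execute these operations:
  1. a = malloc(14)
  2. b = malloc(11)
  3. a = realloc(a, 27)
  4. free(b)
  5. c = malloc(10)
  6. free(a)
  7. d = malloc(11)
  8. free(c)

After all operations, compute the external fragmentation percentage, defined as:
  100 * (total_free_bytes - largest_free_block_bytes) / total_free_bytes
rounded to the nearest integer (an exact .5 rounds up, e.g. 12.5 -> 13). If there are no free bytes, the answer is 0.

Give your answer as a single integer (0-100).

Answer: 23

Derivation:
Op 1: a = malloc(14) -> a = 0; heap: [0-13 ALLOC][14-54 FREE]
Op 2: b = malloc(11) -> b = 14; heap: [0-13 ALLOC][14-24 ALLOC][25-54 FREE]
Op 3: a = realloc(a, 27) -> a = 25; heap: [0-13 FREE][14-24 ALLOC][25-51 ALLOC][52-54 FREE]
Op 4: free(b) -> (freed b); heap: [0-24 FREE][25-51 ALLOC][52-54 FREE]
Op 5: c = malloc(10) -> c = 0; heap: [0-9 ALLOC][10-24 FREE][25-51 ALLOC][52-54 FREE]
Op 6: free(a) -> (freed a); heap: [0-9 ALLOC][10-54 FREE]
Op 7: d = malloc(11) -> d = 10; heap: [0-9 ALLOC][10-20 ALLOC][21-54 FREE]
Op 8: free(c) -> (freed c); heap: [0-9 FREE][10-20 ALLOC][21-54 FREE]
Free blocks: [10 34] total_free=44 largest=34 -> 100*(44-34)/44 = 1000/44 ≈ 22.727 -> rounds to 23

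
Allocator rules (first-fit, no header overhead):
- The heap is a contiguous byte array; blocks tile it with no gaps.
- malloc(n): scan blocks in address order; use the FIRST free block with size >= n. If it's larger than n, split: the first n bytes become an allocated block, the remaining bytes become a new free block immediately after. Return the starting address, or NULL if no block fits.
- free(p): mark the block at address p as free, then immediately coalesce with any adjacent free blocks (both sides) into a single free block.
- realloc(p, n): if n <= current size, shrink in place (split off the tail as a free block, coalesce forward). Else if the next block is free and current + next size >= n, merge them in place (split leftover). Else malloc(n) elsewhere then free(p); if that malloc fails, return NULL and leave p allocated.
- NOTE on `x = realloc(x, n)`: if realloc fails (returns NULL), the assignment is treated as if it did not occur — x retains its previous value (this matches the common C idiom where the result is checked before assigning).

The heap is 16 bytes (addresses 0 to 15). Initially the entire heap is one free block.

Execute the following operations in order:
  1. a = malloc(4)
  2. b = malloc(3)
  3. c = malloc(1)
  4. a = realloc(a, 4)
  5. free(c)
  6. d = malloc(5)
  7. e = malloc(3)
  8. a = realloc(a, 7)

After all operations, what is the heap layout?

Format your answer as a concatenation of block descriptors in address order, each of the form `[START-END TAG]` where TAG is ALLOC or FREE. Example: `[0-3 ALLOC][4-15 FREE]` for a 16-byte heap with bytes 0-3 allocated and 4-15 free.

Op 1: a = malloc(4) -> a = 0; heap: [0-3 ALLOC][4-15 FREE]
Op 2: b = malloc(3) -> b = 4; heap: [0-3 ALLOC][4-6 ALLOC][7-15 FREE]
Op 3: c = malloc(1) -> c = 7; heap: [0-3 ALLOC][4-6 ALLOC][7-7 ALLOC][8-15 FREE]
Op 4: a = realloc(a, 4) -> a = 0; heap: [0-3 ALLOC][4-6 ALLOC][7-7 ALLOC][8-15 FREE]
Op 5: free(c) -> (freed c); heap: [0-3 ALLOC][4-6 ALLOC][7-15 FREE]
Op 6: d = malloc(5) -> d = 7; heap: [0-3 ALLOC][4-6 ALLOC][7-11 ALLOC][12-15 FREE]
Op 7: e = malloc(3) -> e = 12; heap: [0-3 ALLOC][4-6 ALLOC][7-11 ALLOC][12-14 ALLOC][15-15 FREE]
Op 8: a = realloc(a, 7) -> NULL (a unchanged); heap: [0-3 ALLOC][4-6 ALLOC][7-11 ALLOC][12-14 ALLOC][15-15 FREE]

Answer: [0-3 ALLOC][4-6 ALLOC][7-11 ALLOC][12-14 ALLOC][15-15 FREE]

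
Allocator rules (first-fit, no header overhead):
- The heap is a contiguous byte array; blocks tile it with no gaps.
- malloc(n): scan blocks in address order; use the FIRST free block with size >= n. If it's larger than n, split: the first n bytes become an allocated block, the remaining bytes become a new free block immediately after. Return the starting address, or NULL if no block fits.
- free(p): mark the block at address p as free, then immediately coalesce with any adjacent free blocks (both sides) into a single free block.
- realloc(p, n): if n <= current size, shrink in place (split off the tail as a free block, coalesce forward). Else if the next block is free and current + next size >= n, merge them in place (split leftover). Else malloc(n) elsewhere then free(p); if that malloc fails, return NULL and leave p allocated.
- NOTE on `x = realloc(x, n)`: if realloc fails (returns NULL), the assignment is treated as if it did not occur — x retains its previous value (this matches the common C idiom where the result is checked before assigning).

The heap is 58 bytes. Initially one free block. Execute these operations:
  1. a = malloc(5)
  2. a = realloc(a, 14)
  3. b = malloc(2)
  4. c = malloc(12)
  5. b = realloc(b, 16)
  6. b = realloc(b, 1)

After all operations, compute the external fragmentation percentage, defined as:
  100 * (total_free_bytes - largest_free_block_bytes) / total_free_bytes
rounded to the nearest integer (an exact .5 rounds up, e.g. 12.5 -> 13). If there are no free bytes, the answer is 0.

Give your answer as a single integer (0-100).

Op 1: a = malloc(5) -> a = 0; heap: [0-4 ALLOC][5-57 FREE]
Op 2: a = realloc(a, 14) -> a = 0; heap: [0-13 ALLOC][14-57 FREE]
Op 3: b = malloc(2) -> b = 14; heap: [0-13 ALLOC][14-15 ALLOC][16-57 FREE]
Op 4: c = malloc(12) -> c = 16; heap: [0-13 ALLOC][14-15 ALLOC][16-27 ALLOC][28-57 FREE]
Op 5: b = realloc(b, 16) -> b = 28; heap: [0-13 ALLOC][14-15 FREE][16-27 ALLOC][28-43 ALLOC][44-57 FREE]
Op 6: b = realloc(b, 1) -> b = 28; heap: [0-13 ALLOC][14-15 FREE][16-27 ALLOC][28-28 ALLOC][29-57 FREE]
Free blocks: [2 29] total_free=31 largest=29 -> 100*(31-29)/31 = 200/31 ≈ 6.452 -> rounds to 6

Answer: 6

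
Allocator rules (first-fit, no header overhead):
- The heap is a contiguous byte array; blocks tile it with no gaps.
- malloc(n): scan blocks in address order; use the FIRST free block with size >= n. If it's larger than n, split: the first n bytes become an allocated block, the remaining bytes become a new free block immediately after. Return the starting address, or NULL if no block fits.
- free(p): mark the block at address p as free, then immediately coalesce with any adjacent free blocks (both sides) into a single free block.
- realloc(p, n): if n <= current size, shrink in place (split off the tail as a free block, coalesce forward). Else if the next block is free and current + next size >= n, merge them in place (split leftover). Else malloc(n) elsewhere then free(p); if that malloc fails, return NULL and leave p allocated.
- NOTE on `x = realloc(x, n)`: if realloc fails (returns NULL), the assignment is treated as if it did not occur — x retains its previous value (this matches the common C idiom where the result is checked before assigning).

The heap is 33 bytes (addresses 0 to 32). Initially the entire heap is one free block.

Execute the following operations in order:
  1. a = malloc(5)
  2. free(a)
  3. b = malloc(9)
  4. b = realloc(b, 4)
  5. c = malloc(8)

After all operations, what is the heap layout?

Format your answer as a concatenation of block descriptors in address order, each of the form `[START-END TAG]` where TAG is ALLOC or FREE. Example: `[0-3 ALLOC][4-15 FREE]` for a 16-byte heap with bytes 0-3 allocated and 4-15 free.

Op 1: a = malloc(5) -> a = 0; heap: [0-4 ALLOC][5-32 FREE]
Op 2: free(a) -> (freed a); heap: [0-32 FREE]
Op 3: b = malloc(9) -> b = 0; heap: [0-8 ALLOC][9-32 FREE]
Op 4: b = realloc(b, 4) -> b = 0; heap: [0-3 ALLOC][4-32 FREE]
Op 5: c = malloc(8) -> c = 4; heap: [0-3 ALLOC][4-11 ALLOC][12-32 FREE]

Answer: [0-3 ALLOC][4-11 ALLOC][12-32 FREE]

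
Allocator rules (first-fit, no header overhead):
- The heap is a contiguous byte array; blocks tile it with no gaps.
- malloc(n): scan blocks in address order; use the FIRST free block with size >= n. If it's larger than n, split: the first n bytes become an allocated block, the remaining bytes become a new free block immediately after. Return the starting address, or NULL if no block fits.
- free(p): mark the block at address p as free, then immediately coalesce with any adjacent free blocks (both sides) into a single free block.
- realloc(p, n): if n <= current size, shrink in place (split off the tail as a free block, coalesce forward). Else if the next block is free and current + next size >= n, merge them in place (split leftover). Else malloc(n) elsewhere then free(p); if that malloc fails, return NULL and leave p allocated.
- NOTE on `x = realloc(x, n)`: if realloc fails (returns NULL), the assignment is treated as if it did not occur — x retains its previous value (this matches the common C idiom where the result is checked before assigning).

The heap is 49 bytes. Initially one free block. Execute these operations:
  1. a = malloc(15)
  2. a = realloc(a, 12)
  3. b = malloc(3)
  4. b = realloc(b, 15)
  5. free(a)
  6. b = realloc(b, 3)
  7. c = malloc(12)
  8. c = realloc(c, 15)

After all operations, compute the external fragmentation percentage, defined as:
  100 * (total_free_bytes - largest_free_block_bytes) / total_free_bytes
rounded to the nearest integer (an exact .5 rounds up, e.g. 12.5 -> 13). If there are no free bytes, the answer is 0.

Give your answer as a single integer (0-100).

Answer: 39

Derivation:
Op 1: a = malloc(15) -> a = 0; heap: [0-14 ALLOC][15-48 FREE]
Op 2: a = realloc(a, 12) -> a = 0; heap: [0-11 ALLOC][12-48 FREE]
Op 3: b = malloc(3) -> b = 12; heap: [0-11 ALLOC][12-14 ALLOC][15-48 FREE]
Op 4: b = realloc(b, 15) -> b = 12; heap: [0-11 ALLOC][12-26 ALLOC][27-48 FREE]
Op 5: free(a) -> (freed a); heap: [0-11 FREE][12-26 ALLOC][27-48 FREE]
Op 6: b = realloc(b, 3) -> b = 12; heap: [0-11 FREE][12-14 ALLOC][15-48 FREE]
Op 7: c = malloc(12) -> c = 0; heap: [0-11 ALLOC][12-14 ALLOC][15-48 FREE]
Op 8: c = realloc(c, 15) -> c = 15; heap: [0-11 FREE][12-14 ALLOC][15-29 ALLOC][30-48 FREE]
Free blocks: [12 19] total_free=31 largest=19 -> 100*(31-19)/31 = 1200/31 ≈ 38.710 -> rounds to 39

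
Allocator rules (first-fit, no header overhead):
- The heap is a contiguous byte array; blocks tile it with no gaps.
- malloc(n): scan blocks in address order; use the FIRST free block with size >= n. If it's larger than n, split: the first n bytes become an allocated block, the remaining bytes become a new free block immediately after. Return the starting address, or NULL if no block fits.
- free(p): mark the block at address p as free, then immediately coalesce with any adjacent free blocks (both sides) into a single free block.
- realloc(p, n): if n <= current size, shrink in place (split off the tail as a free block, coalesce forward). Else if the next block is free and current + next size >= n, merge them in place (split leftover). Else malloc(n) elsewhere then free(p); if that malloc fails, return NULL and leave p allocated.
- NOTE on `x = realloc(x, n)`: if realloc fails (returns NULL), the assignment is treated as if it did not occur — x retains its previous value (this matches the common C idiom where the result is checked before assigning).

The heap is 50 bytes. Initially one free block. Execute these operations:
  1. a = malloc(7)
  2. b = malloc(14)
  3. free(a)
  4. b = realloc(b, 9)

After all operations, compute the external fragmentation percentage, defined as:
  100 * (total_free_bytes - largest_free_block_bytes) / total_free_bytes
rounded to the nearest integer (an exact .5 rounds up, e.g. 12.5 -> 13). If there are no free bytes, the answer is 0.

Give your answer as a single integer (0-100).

Answer: 17

Derivation:
Op 1: a = malloc(7) -> a = 0; heap: [0-6 ALLOC][7-49 FREE]
Op 2: b = malloc(14) -> b = 7; heap: [0-6 ALLOC][7-20 ALLOC][21-49 FREE]
Op 3: free(a) -> (freed a); heap: [0-6 FREE][7-20 ALLOC][21-49 FREE]
Op 4: b = realloc(b, 9) -> b = 7; heap: [0-6 FREE][7-15 ALLOC][16-49 FREE]
Free blocks: [7 34] total_free=41 largest=34 -> 100*(41-34)/41 = 700/41 ≈ 17.073 -> rounds to 17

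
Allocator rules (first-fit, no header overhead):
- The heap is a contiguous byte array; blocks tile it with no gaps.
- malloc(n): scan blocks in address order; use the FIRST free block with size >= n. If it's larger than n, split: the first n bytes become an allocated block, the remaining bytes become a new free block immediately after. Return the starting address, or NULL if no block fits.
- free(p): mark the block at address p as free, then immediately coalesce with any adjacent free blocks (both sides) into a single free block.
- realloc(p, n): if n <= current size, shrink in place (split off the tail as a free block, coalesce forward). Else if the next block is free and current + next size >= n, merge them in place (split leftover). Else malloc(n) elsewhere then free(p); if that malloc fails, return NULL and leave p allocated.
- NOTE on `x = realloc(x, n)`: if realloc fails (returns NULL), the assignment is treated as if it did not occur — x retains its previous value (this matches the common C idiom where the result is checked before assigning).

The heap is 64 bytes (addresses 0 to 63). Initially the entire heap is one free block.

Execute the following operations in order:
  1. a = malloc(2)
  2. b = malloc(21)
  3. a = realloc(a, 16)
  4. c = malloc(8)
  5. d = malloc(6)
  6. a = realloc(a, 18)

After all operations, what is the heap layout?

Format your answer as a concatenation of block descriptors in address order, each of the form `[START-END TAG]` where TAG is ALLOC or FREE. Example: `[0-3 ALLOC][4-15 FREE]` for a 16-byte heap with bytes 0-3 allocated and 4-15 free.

Answer: [0-1 FREE][2-22 ALLOC][23-38 ALLOC][39-46 ALLOC][47-52 ALLOC][53-63 FREE]

Derivation:
Op 1: a = malloc(2) -> a = 0; heap: [0-1 ALLOC][2-63 FREE]
Op 2: b = malloc(21) -> b = 2; heap: [0-1 ALLOC][2-22 ALLOC][23-63 FREE]
Op 3: a = realloc(a, 16) -> a = 23; heap: [0-1 FREE][2-22 ALLOC][23-38 ALLOC][39-63 FREE]
Op 4: c = malloc(8) -> c = 39; heap: [0-1 FREE][2-22 ALLOC][23-38 ALLOC][39-46 ALLOC][47-63 FREE]
Op 5: d = malloc(6) -> d = 47; heap: [0-1 FREE][2-22 ALLOC][23-38 ALLOC][39-46 ALLOC][47-52 ALLOC][53-63 FREE]
Op 6: a = realloc(a, 18) -> NULL (a unchanged); heap: [0-1 FREE][2-22 ALLOC][23-38 ALLOC][39-46 ALLOC][47-52 ALLOC][53-63 FREE]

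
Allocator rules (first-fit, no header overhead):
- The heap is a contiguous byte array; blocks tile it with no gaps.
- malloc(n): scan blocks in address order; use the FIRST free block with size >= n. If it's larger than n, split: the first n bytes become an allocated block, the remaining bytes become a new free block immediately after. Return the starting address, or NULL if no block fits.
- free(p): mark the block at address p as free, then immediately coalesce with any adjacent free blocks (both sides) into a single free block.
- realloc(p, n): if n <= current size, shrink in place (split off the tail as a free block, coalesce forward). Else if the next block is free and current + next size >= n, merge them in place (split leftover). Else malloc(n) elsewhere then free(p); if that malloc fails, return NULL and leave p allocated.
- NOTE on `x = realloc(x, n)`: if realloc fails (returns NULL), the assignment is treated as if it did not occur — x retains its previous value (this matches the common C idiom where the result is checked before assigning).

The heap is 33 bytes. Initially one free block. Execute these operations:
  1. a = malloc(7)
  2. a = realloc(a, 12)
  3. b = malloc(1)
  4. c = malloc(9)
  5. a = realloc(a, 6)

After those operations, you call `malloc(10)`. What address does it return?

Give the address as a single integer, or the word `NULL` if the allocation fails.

Op 1: a = malloc(7) -> a = 0; heap: [0-6 ALLOC][7-32 FREE]
Op 2: a = realloc(a, 12) -> a = 0; heap: [0-11 ALLOC][12-32 FREE]
Op 3: b = malloc(1) -> b = 12; heap: [0-11 ALLOC][12-12 ALLOC][13-32 FREE]
Op 4: c = malloc(9) -> c = 13; heap: [0-11 ALLOC][12-12 ALLOC][13-21 ALLOC][22-32 FREE]
Op 5: a = realloc(a, 6) -> a = 0; heap: [0-5 ALLOC][6-11 FREE][12-12 ALLOC][13-21 ALLOC][22-32 FREE]
malloc(10): first-fit scan over [0-5 ALLOC][6-11 FREE][12-12 ALLOC][13-21 ALLOC][22-32 FREE] -> 22

Answer: 22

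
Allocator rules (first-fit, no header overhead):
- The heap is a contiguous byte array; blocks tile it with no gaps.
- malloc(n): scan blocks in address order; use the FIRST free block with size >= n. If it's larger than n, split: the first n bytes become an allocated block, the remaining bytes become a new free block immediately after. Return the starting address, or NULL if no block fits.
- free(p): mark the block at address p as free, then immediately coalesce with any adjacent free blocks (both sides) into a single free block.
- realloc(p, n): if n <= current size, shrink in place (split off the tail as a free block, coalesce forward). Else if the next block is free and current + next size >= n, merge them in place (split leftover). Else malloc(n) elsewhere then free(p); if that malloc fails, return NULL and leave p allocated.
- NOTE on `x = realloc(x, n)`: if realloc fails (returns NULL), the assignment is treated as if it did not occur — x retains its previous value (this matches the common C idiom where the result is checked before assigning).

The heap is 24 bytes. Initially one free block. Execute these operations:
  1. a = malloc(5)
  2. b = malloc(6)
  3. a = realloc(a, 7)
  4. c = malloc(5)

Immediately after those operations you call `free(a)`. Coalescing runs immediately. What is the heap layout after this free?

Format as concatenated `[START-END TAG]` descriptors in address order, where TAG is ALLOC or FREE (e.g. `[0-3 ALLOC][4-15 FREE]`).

Op 1: a = malloc(5) -> a = 0; heap: [0-4 ALLOC][5-23 FREE]
Op 2: b = malloc(6) -> b = 5; heap: [0-4 ALLOC][5-10 ALLOC][11-23 FREE]
Op 3: a = realloc(a, 7) -> a = 11; heap: [0-4 FREE][5-10 ALLOC][11-17 ALLOC][18-23 FREE]
Op 4: c = malloc(5) -> c = 0; heap: [0-4 ALLOC][5-10 ALLOC][11-17 ALLOC][18-23 FREE]
free(a): a = 11 -> block [11-17 ALLOC]; mark free, coalesce with adjacent free neighbors -> [0-4 ALLOC][5-10 ALLOC][11-23 FREE]

Answer: [0-4 ALLOC][5-10 ALLOC][11-23 FREE]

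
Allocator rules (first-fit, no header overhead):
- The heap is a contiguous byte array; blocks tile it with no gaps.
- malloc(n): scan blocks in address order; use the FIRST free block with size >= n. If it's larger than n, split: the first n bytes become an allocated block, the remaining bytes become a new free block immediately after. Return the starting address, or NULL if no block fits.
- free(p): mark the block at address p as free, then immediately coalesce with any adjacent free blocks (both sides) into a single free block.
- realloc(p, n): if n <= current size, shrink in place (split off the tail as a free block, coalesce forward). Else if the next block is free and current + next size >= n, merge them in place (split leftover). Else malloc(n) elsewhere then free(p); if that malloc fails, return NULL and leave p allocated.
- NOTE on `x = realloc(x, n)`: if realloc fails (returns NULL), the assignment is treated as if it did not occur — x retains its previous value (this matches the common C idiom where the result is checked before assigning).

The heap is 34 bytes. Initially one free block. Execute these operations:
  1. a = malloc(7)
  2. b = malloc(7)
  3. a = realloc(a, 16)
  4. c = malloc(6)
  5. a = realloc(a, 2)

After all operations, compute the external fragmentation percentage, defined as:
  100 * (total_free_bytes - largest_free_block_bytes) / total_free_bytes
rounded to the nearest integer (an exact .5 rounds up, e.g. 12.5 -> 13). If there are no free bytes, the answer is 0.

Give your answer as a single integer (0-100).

Answer: 5

Derivation:
Op 1: a = malloc(7) -> a = 0; heap: [0-6 ALLOC][7-33 FREE]
Op 2: b = malloc(7) -> b = 7; heap: [0-6 ALLOC][7-13 ALLOC][14-33 FREE]
Op 3: a = realloc(a, 16) -> a = 14; heap: [0-6 FREE][7-13 ALLOC][14-29 ALLOC][30-33 FREE]
Op 4: c = malloc(6) -> c = 0; heap: [0-5 ALLOC][6-6 FREE][7-13 ALLOC][14-29 ALLOC][30-33 FREE]
Op 5: a = realloc(a, 2) -> a = 14; heap: [0-5 ALLOC][6-6 FREE][7-13 ALLOC][14-15 ALLOC][16-33 FREE]
Free blocks: [1 18] total_free=19 largest=18 -> 100*(19-18)/19 = 100/19 ≈ 5.263 -> rounds to 5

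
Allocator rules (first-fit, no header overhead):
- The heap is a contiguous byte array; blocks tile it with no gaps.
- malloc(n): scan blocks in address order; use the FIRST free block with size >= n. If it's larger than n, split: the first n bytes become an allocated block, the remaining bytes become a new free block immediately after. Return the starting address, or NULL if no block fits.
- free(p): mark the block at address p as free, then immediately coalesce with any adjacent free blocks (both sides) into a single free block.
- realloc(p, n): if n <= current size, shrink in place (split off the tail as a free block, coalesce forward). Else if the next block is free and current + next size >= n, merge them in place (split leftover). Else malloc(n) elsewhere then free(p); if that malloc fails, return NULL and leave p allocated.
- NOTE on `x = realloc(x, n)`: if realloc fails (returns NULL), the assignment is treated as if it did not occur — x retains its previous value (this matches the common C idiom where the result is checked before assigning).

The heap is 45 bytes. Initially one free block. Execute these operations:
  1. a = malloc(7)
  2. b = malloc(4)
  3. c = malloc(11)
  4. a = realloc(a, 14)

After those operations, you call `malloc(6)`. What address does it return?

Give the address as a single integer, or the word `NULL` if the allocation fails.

Op 1: a = malloc(7) -> a = 0; heap: [0-6 ALLOC][7-44 FREE]
Op 2: b = malloc(4) -> b = 7; heap: [0-6 ALLOC][7-10 ALLOC][11-44 FREE]
Op 3: c = malloc(11) -> c = 11; heap: [0-6 ALLOC][7-10 ALLOC][11-21 ALLOC][22-44 FREE]
Op 4: a = realloc(a, 14) -> a = 22; heap: [0-6 FREE][7-10 ALLOC][11-21 ALLOC][22-35 ALLOC][36-44 FREE]
malloc(6): first-fit scan over [0-6 FREE][7-10 ALLOC][11-21 ALLOC][22-35 ALLOC][36-44 FREE] -> 0

Answer: 0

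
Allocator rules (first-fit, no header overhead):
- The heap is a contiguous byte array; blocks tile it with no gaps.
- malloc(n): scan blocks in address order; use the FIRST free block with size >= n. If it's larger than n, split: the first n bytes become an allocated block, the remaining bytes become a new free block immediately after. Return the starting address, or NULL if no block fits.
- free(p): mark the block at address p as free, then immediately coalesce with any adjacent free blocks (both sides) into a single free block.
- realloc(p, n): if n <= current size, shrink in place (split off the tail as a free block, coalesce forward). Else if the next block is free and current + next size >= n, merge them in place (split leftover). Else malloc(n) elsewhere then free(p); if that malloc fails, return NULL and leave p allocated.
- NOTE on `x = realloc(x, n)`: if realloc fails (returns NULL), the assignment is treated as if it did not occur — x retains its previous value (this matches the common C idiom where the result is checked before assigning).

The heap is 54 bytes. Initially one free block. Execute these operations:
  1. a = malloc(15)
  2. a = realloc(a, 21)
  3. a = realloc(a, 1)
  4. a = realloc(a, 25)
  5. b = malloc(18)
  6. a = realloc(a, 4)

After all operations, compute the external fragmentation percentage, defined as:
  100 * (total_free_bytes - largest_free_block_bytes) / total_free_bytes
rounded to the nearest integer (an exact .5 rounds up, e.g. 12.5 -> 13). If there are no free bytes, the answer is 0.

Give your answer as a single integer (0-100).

Answer: 34

Derivation:
Op 1: a = malloc(15) -> a = 0; heap: [0-14 ALLOC][15-53 FREE]
Op 2: a = realloc(a, 21) -> a = 0; heap: [0-20 ALLOC][21-53 FREE]
Op 3: a = realloc(a, 1) -> a = 0; heap: [0-0 ALLOC][1-53 FREE]
Op 4: a = realloc(a, 25) -> a = 0; heap: [0-24 ALLOC][25-53 FREE]
Op 5: b = malloc(18) -> b = 25; heap: [0-24 ALLOC][25-42 ALLOC][43-53 FREE]
Op 6: a = realloc(a, 4) -> a = 0; heap: [0-3 ALLOC][4-24 FREE][25-42 ALLOC][43-53 FREE]
Free blocks: [21 11] total_free=32 largest=21 -> 100*(32-21)/32 = 1100/32 = 34.375 -> rounds to 34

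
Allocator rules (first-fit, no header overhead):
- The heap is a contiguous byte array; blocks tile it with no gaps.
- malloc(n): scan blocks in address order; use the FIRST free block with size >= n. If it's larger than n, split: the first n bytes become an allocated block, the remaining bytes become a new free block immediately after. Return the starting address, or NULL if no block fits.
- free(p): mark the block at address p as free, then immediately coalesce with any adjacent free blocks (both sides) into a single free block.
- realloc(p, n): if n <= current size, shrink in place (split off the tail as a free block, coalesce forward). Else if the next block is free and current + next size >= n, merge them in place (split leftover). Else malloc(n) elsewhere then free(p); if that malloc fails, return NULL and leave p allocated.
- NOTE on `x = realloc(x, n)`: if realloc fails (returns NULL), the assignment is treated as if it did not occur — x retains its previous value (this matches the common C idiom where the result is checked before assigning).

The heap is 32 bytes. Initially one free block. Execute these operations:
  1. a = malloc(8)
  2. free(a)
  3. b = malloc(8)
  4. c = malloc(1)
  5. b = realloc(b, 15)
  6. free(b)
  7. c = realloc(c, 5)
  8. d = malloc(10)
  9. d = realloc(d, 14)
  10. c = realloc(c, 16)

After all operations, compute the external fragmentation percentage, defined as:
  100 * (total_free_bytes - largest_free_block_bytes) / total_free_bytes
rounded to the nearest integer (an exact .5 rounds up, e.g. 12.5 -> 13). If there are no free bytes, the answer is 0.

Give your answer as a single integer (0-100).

Answer: 38

Derivation:
Op 1: a = malloc(8) -> a = 0; heap: [0-7 ALLOC][8-31 FREE]
Op 2: free(a) -> (freed a); heap: [0-31 FREE]
Op 3: b = malloc(8) -> b = 0; heap: [0-7 ALLOC][8-31 FREE]
Op 4: c = malloc(1) -> c = 8; heap: [0-7 ALLOC][8-8 ALLOC][9-31 FREE]
Op 5: b = realloc(b, 15) -> b = 9; heap: [0-7 FREE][8-8 ALLOC][9-23 ALLOC][24-31 FREE]
Op 6: free(b) -> (freed b); heap: [0-7 FREE][8-8 ALLOC][9-31 FREE]
Op 7: c = realloc(c, 5) -> c = 8; heap: [0-7 FREE][8-12 ALLOC][13-31 FREE]
Op 8: d = malloc(10) -> d = 13; heap: [0-7 FREE][8-12 ALLOC][13-22 ALLOC][23-31 FREE]
Op 9: d = realloc(d, 14) -> d = 13; heap: [0-7 FREE][8-12 ALLOC][13-26 ALLOC][27-31 FREE]
Op 10: c = realloc(c, 16) -> NULL (c unchanged); heap: [0-7 FREE][8-12 ALLOC][13-26 ALLOC][27-31 FREE]
Free blocks: [8 5] total_free=13 largest=8 -> 100*(13-8)/13 = 500/13 ≈ 38.462 -> rounds to 38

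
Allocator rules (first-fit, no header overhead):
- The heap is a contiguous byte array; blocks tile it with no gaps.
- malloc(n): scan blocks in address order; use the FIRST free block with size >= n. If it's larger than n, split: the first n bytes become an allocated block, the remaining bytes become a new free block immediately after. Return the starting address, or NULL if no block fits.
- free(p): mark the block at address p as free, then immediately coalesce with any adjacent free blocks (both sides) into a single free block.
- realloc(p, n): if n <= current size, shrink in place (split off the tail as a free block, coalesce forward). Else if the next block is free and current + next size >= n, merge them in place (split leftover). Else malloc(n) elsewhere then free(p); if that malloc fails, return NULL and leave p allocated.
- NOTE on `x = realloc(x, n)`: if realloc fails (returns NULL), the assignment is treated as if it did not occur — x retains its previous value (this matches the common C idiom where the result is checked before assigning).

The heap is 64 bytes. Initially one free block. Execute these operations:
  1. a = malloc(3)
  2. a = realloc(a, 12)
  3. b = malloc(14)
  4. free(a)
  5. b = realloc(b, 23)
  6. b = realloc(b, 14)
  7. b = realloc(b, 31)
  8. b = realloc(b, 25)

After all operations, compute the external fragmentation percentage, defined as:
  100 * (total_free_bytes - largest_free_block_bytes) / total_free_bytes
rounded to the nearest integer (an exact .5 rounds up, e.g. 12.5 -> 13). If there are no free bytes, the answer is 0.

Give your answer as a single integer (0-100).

Answer: 31

Derivation:
Op 1: a = malloc(3) -> a = 0; heap: [0-2 ALLOC][3-63 FREE]
Op 2: a = realloc(a, 12) -> a = 0; heap: [0-11 ALLOC][12-63 FREE]
Op 3: b = malloc(14) -> b = 12; heap: [0-11 ALLOC][12-25 ALLOC][26-63 FREE]
Op 4: free(a) -> (freed a); heap: [0-11 FREE][12-25 ALLOC][26-63 FREE]
Op 5: b = realloc(b, 23) -> b = 12; heap: [0-11 FREE][12-34 ALLOC][35-63 FREE]
Op 6: b = realloc(b, 14) -> b = 12; heap: [0-11 FREE][12-25 ALLOC][26-63 FREE]
Op 7: b = realloc(b, 31) -> b = 12; heap: [0-11 FREE][12-42 ALLOC][43-63 FREE]
Op 8: b = realloc(b, 25) -> b = 12; heap: [0-11 FREE][12-36 ALLOC][37-63 FREE]
Free blocks: [12 27] total_free=39 largest=27 -> 100*(39-27)/39 = 1200/39 ≈ 30.769 -> rounds to 31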